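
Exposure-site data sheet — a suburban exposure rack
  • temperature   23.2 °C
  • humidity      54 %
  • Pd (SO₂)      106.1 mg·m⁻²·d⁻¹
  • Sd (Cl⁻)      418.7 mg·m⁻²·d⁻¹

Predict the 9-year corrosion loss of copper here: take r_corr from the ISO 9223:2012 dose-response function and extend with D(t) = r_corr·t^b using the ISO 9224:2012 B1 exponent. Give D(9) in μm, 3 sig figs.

D(9) = 5.58 μm

copper: temperature factor f = -0.080·(13.2) = -1.0560
  sulphur-dioxide contribution → 0.15 μm/a
  chloride contribution → 1.139 μm/a
  total first-year rate 1.289 μm/a
Long-term exponent b (ISO 9224 Table 2, B1) = 0.667
  D(9) = 1.289 × 9^0.667 = 1.289 × 4.33 = 5.582 μm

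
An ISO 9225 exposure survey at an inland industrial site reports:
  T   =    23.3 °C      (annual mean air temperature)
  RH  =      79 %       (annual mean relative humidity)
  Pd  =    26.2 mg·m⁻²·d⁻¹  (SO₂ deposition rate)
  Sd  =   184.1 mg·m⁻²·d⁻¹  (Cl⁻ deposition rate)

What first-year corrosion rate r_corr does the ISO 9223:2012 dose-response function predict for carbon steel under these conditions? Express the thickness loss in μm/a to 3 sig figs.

r_corr = 112 μm/a

carbon steel: f(T) = -0.054·(T−10) [T>10 °C] = -0.7182
  sulphur-dioxide contribution → 22.9 μm/a
  chloride contribution → 89.1 μm/a
  total first-year rate 112 μm/a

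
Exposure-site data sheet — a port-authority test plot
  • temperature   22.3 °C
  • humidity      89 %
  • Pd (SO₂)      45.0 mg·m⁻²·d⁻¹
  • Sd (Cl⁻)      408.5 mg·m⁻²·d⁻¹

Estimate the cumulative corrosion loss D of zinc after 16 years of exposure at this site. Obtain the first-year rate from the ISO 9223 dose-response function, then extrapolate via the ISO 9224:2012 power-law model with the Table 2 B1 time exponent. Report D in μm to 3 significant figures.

D(16) = 86.1 μm

zinc: T>10 °C ⇒ hinge -0.071·(22.3−10) = -0.8733
  sulphur-dioxide contribution → 1.725 μm/a
  chloride contribution → 7.309 μm/a
  total first-year rate 9.033 μm/a
ISO 9224: D(t) = r_corr · t^b with b = 0.813 (zinc, B1)
  D(16) = 9.033 × 16^0.813 = 9.033 × 9.527 = 86.06 μm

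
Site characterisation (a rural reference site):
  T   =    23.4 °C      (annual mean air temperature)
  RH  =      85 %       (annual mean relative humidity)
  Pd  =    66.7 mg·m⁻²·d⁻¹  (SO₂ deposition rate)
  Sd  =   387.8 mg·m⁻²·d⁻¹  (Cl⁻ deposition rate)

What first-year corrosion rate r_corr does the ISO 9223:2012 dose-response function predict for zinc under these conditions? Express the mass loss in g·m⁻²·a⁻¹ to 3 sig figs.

r_corr = 65.1 g·m⁻²·a⁻¹

zinc: T>10 °C ⇒ hinge -0.071·(23.4−10) = -0.9514
  sulphur-dioxide contribution → 1.578 μm/a
  chloride contribution → 7.545 μm/a
  total first-year rate 9.123 μm/a
Convert to mass loss: 9.123 μm/a × 7.14 g/cm³ = 65.14 g·m⁻²·a⁻¹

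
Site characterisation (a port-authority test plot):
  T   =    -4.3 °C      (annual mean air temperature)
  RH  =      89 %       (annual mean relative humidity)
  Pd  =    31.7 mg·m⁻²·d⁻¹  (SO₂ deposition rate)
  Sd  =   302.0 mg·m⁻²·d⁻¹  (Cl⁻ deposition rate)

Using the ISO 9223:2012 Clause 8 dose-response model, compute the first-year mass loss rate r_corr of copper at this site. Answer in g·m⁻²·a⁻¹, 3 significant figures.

r_corr = 12.2 g·m⁻²·a⁻¹

copper: temperature factor f = +0.126·(-14.3) = -1.8018
  SO₂ term: 0.0053·31.7^0.26·exp(0.059·89-1.8018) = 0.4098
  Sd branch = 0.01025·Sd^0.27·e^(0.036·RH+0.049·T) = 0.9557 μm/a
  sum: 0.4098 + 0.9557 → r_corr = 1.365 μm/a
Convert to mass loss: 1.365 μm/a × 8.96 g/cm³ = 12.23 g·m⁻²·a⁻¹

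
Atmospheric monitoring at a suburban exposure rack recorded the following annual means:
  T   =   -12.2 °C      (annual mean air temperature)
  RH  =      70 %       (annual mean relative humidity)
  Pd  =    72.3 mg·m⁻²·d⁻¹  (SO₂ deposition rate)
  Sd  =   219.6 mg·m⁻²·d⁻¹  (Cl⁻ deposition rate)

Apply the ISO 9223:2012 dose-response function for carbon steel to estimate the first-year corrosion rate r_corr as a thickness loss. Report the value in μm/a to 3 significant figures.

r_corr = 20.2 μm/a

carbon steel: temperature factor f = +0.150·(-22.2) = -3.3300
  sulphur-dioxide contribution → 2.38 μm/a
  chloride contribution → 17.85 μm/a
  total first-year rate 20.23 μm/a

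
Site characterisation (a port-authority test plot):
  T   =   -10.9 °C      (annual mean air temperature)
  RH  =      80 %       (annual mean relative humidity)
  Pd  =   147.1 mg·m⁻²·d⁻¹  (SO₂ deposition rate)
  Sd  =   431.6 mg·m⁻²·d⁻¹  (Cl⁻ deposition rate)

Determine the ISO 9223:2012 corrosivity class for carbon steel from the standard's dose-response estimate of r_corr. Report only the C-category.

carbon steel: f(T) = +0.150·(T−10) [T≤10 °C] = -3.1350
  Pd branch = 1.77·Pd^0.52·e^(0.02·RH+f) = 5.111 μm/a
  Sd branch = 0.102·Sd^0.62·e^(0.033·RH+0.04·T) = 39.77 μm/a
  r_corr = 5.111 + 39.77 = 44.88 μm/a
44.9 μm/a falls in (25, 50] for carbon steel → category C3

C3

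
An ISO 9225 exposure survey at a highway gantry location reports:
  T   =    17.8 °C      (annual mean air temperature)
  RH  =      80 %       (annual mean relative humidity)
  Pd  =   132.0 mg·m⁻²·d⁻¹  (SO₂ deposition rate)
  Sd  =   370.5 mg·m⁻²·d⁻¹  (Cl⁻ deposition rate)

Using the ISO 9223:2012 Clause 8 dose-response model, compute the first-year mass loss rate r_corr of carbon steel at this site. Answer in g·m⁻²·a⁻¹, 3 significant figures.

carbon steel: temperature factor f = -0.054·(7.8) = -0.4212
  SO₂ term: 1.77·132.0^0.52·exp(0.02·80-0.4212) = 72.88
  Sd branch = 0.102·Sd^0.62·e^(0.033·RH+0.04·T) = 114 μm/a
  sum: 72.88 + 114 → r_corr = 186.9 μm/a
Convert to mass loss: 186.9 μm/a × 7.85 g/cm³ = 1467 g·m⁻²·a⁻¹

r_corr = 1.47e+03 g·m⁻²·a⁻¹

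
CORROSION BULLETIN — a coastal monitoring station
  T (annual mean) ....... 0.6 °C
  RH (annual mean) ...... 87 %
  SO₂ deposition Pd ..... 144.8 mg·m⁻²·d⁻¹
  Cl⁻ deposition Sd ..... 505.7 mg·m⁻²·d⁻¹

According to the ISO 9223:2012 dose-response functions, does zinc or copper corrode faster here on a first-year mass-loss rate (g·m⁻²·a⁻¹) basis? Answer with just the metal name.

zinc: temperature factor f = +0.038·(-9.4) = -0.3572
  sulphur-dioxide contribution → 4.408 μm/a
  chloride contribution → 1.284 μm/a
  ⇒ r_corr(zinc) = 5.692 μm/a
  mass loss = 5.692 μm/a × 7.14 g/cm³ = 40.64 g·m⁻²·a⁻¹
copper: temperature factor f = +0.126·(-9.4) = -1.1844
  sulphur-dioxide contribution → 1.002 μm/a
  chloride contribution → 1.299 μm/a
  total first-year rate 2.302 μm/a
  mass loss = 2.302 μm/a × 8.96 g/cm³ = 20.62 g·m⁻²·a⁻¹
Ordering by g·m⁻²·a⁻¹: zinc (40.6) > copper (20.6)

zinc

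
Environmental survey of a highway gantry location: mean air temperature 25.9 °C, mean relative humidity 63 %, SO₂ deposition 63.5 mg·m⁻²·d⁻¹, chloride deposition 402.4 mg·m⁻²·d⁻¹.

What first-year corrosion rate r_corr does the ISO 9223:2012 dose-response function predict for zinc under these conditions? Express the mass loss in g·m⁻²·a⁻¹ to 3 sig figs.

zinc: T>10 °C ⇒ hinge -0.071·(25.9−10) = -1.1289
  SO₂ term: 0.0129·63.5^0.44·exp(0.046·63-1.1289) = 0.47
  Cl⁻ term: 0.0175·402.4^0.57·exp(0.008·63+0.085·25.9) = 7.992
  r_corr = 0.47 + 7.992 = 8.462 μm/a
Convert to mass loss: 8.462 μm/a × 7.14 g/cm³ = 60.42 g·m⁻²·a⁻¹

r_corr = 60.4 g·m⁻²·a⁻¹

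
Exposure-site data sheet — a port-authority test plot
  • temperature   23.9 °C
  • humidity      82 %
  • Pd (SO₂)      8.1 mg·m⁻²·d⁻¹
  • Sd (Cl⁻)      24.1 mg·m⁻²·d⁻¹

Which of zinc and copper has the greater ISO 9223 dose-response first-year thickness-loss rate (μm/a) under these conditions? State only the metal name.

zinc: temperature factor f = -0.071·(13.9) = -0.9869
  sulphur-dioxide contribution → 0.5247 μm/a
  chloride contribution → 1.577 μm/a
  ⇒ r_corr(zinc) = 2.102 μm/a
copper: temperature factor f = -0.080·(13.9) = -1.1120
  sulphur-dioxide contribution → 0.379 μm/a
  chloride contribution → 1.495 μm/a
  total first-year rate 1.874 μm/a
Ordering by μm/a: zinc (2.1) > copper (1.87)

zinc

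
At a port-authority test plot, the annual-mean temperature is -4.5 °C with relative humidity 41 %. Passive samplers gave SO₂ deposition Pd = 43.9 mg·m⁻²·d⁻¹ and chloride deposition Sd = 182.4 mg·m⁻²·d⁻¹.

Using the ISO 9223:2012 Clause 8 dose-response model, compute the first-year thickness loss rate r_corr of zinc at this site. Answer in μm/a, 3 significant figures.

r_corr = 0.581 μm/a

zinc: f(T) = +0.038·(T−10) [T≤10 °C] = -0.5510
  sulphur-dioxide contribution → 0.2589 μm/a
  chloride contribution → 0.3222 μm/a
  ⇒ r_corr(zinc) = 0.5811 μm/a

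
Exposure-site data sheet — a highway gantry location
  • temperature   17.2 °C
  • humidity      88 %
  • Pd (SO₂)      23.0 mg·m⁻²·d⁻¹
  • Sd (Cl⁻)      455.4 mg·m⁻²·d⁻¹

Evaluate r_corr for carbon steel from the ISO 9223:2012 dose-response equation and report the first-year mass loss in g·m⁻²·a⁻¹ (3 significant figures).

carbon steel: T>10 °C ⇒ hinge -0.054·(17.2−10) = -0.3888
  Pd branch = 1.77·Pd^0.52·e^(0.02·RH+f) = 35.61 μm/a
  Cl⁻ term: 0.102·455.4^0.62·exp(0.033·88+0.04·17.2) = 164.7
  sum: 35.61 + 164.7 → r_corr = 200.3 μm/a
Convert to mass loss: 200.3 μm/a × 7.85 g/cm³ = 1573 g·m⁻²·a⁻¹

r_corr = 1.57e+03 g·m⁻²·a⁻¹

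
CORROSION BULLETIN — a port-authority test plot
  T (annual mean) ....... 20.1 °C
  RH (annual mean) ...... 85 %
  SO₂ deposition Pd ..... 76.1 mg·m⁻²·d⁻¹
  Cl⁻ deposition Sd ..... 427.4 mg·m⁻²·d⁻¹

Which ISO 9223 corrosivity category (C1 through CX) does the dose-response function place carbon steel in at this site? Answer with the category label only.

carbon steel: temperature factor f = -0.054·(10.1) = -0.5454
  sulphur-dioxide contribution → 53.42 μm/a
  chloride contribution → 161.1 μm/a
  ⇒ r_corr(carbon steel) = 214.5 μm/a
Category bounds: 200…700 μm/a bracket r_corr ⇒ CX

CX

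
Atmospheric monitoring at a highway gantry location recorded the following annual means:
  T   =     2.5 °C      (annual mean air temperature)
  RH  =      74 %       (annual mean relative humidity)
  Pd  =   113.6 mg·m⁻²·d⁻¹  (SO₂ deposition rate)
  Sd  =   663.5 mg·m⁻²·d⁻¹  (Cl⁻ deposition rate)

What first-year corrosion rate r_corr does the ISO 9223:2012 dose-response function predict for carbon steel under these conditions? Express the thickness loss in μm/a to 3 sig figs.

carbon steel: temperature factor f = +0.150·(-7.5) = -1.1250
  sulphur-dioxide contribution → 29.58 μm/a
  chloride contribution → 72.8 μm/a
  total first-year rate 102.4 μm/a

r_corr = 102 μm/a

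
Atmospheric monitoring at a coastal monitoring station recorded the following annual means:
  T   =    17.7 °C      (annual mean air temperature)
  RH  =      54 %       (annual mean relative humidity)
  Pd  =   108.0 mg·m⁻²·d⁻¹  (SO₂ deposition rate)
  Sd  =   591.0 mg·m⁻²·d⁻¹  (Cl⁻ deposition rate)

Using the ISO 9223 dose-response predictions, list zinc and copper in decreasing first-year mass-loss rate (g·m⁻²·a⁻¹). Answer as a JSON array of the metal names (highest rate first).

["zinc", "copper"]

zinc: T>10 °C ⇒ hinge -0.071·(17.7−10) = -0.5467
  SO₂ term: 0.0129·108.0^0.44·exp(0.046·54-0.5467) = 0.7025
  Sd branch = 0.0175·Sd^0.57·e^(0.008·RH+0.085·T) = 4.612 μm/a
  sum: 0.7025 + 4.612 → r_corr = 5.314 μm/a
  mass loss = 5.314 μm/a × 7.14 g/cm³ = 37.94 g·m⁻²·a⁻¹
copper: temperature factor f = -0.080·(7.7) = -0.6160
  Pd branch = 0.0053·Pd^0.26·e^(0.059·RH+f) = 0.2339 μm/a
  Sd branch = 0.01025·Sd^0.27·e^(0.036·RH+0.049·T) = 0.955 μm/a
  r_corr = 0.2339 + 0.955 = 1.189 μm/a
  mass loss = 1.189 μm/a × 8.96 g/cm³ = 10.65 g·m⁻²·a⁻¹
Ordering by g·m⁻²·a⁻¹: zinc (37.9) > copper (10.7)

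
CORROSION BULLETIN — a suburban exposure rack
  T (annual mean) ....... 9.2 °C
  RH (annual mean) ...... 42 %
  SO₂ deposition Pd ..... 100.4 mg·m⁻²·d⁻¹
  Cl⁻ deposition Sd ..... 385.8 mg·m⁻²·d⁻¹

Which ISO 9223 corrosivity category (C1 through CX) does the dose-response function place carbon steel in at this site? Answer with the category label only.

carbon steel: temperature factor f = +0.150·(-0.8) = -0.1200
  sulphur-dioxide contribution → 39.95 μm/a
  chloride contribution → 23.65 μm/a
  ⇒ r_corr(carbon steel) = 63.61 μm/a
63.6 μm/a falls in (50, 80] for carbon steel → category C4

C4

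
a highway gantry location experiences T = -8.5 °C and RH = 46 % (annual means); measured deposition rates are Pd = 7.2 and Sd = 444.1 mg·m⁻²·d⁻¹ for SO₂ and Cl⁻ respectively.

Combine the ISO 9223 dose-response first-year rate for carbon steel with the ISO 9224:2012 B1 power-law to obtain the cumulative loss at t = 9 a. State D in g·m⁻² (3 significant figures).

carbon steel: T≤10 °C ⇒ hinge +0.150·(-8.5−10) = -2.7750
  SO₂ term: 1.77·7.2^0.52·exp(0.02·46-2.7750) = 0.773
  Cl⁻ term: 0.102·444.1^0.62·exp(0.033·46+0.04·-8.5) = 14.51
  r_corr = 0.773 + 14.51 = 15.28 μm/a
ISO 9224: D(t) = r_corr · t^b with b = 0.523 (carbon steel, B1)
  D(9) = 15.28 × 9^0.523 = 15.28 × 3.156 = 48.22 μm
  Mass loss = 48.22 μm × 7.85 g/cm³ = 378.5 g·m⁻²

D(9) = 379 g·m⁻²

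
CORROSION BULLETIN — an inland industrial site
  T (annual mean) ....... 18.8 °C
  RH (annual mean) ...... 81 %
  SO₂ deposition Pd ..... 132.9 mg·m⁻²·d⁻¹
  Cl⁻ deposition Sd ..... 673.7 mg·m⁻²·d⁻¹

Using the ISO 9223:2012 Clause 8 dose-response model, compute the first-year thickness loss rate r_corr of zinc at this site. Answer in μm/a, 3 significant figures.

r_corr = 9.24 μm/a

zinc: f(T) = -0.071·(T−10) [T>10 °C] = -0.6248
  sulphur-dioxide contribution → 2.465 μm/a
  chloride contribution → 6.772 μm/a
  ⇒ r_corr(zinc) = 9.236 μm/a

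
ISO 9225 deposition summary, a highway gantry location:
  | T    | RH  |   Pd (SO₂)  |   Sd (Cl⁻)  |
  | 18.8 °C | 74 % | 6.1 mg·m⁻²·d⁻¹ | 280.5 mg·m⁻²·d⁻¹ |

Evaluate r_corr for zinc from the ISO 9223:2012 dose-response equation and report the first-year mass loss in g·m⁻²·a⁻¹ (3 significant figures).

zinc: f(T) = -0.071·(T−10) [T>10 °C] = -0.6248
  sulphur-dioxide contribution → 0.4604 μm/a
  chloride contribution → 3.886 μm/a
  ⇒ r_corr(zinc) = 4.346 μm/a
Convert to mass loss: 4.346 μm/a × 7.14 g/cm³ = 31.03 g·m⁻²·a⁻¹

r_corr = 31.0 g·m⁻²·a⁻¹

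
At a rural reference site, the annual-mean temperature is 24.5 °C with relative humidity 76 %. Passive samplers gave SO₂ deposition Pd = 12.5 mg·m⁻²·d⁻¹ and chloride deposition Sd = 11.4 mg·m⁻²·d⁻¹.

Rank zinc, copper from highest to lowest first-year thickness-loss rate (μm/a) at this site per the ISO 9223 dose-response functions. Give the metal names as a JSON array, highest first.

["zinc", "copper"]

zinc: temperature factor f = -0.071·(14.5) = -1.0295
  SO₂ term: 0.0129·12.5^0.44·exp(0.046·76-1.0295) = 0.4618
  Sd branch = 0.0175·Sd^0.57·e^(0.008·RH+0.085·T) = 1.033 μm/a
  sum: 0.4618 + 1.033 → r_corr = 1.494 μm/a
copper: f(T) = -0.080·(T−10) [T>10 °C] = -1.1600
  SO₂ term: 0.0053·12.5^0.26·exp(0.059·76-1.1600) = 0.2838
  Cl⁻ term: 0.01025·11.4^0.27·exp(0.036·76+0.049·24.5) = 1.013
  r_corr = 0.2838 + 1.013 = 1.297 μm/a
Ordering by μm/a: zinc (1.49) > copper (1.3)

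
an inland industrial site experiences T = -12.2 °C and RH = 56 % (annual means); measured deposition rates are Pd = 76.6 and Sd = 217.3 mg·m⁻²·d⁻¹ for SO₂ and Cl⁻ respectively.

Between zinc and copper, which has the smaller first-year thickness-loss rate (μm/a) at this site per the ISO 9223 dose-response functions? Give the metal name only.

copper

zinc: T≤10 °C ⇒ hinge +0.038·(-12.2−10) = -0.8436
  sulphur-dioxide contribution → 0.4921 μm/a
  chloride contribution → 0.2086 μm/a
  total first-year rate 0.7007 μm/a
copper: temperature factor f = +0.126·(-22.2) = -2.7972
  sulphur-dioxide contribution → 0.02718 μm/a
  chloride contribution → 0.181 μm/a
  total first-year rate 0.2082 μm/a
Ordering by μm/a: zinc (0.701) > copper (0.208)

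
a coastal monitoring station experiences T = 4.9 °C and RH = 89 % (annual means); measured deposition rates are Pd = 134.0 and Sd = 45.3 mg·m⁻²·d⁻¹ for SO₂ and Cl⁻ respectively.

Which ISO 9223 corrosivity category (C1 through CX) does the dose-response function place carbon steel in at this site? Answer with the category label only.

carbon steel: temperature factor f = +0.150·(-5.1) = -0.7650
  sulphur-dioxide contribution → 62.36 μm/a
  chloride contribution → 24.89 μm/a
  ⇒ r_corr(carbon steel) = 87.25 μm/a
87.2 μm/a falls in (80, 200] for carbon steel → category C5

C5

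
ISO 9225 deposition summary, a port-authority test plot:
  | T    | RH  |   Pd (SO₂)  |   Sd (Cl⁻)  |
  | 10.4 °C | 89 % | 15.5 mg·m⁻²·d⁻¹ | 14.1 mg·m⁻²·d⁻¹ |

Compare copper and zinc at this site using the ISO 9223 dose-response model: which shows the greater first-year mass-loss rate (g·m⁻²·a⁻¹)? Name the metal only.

copper

copper: temperature factor f = -0.080·(0.4) = -0.0320
  Pd branch = 0.0053·Pd^0.26·e^(0.059·RH+f) = 1.997 μm/a
  Sd branch = 0.01025·Sd^0.27·e^(0.036·RH+0.049·T) = 0.8586 μm/a
  sum: 1.997 + 0.8586 → r_corr = 2.855 μm/a
  mass loss = 2.855 μm/a × 8.96 g/cm³ = 25.59 g·m⁻²·a⁻¹
zinc: temperature factor f = -0.071·(0.4) = -0.0284
  SO₂ term: 0.0129·15.5^0.44·exp(0.046·89-0.0284) = 2.512
  Cl⁻ term: 0.0175·14.1^0.57·exp(0.008·89+0.085·10.4) = 0.3901
  sum: 2.512 + 0.3901 → r_corr = 2.902 μm/a
  mass loss = 2.902 μm/a × 7.14 g/cm³ = 20.72 g·m⁻²·a⁻¹
Ordering by g·m⁻²·a⁻¹: copper (25.6) > zinc (20.7)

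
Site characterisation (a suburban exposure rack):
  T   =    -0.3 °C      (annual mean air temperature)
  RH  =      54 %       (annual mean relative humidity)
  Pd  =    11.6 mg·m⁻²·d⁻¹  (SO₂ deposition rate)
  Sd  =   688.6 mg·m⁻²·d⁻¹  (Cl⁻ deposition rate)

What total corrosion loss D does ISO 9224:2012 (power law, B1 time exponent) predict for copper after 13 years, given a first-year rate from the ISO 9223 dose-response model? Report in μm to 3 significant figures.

D(13) = 2.65 μm

copper: T≤10 °C ⇒ hinge +0.126·(-0.3−10) = -1.2978
  sulphur-dioxide contribution → 0.06623 μm/a
  chloride contribution → 0.412 μm/a
  ⇒ r_corr(copper) = 0.4782 μm/a
Long-term exponent b (ISO 9224 Table 2, B1) = 0.667
  D(13) = 0.4782 × 13^0.667 = 0.4782 × 5.534 = 2.646 μm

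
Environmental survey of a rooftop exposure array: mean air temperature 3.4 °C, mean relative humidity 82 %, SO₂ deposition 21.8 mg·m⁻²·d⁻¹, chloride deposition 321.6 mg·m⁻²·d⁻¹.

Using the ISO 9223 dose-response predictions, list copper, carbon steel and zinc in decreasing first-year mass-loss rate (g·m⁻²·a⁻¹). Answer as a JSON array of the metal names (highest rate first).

copper: temperature factor f = +0.126·(-6.6) = -0.8316
  SO₂ term: 0.0053·21.8^0.26·exp(0.059·82-0.8316) = 0.649
  Cl⁻ term: 0.01025·321.6^0.27·exp(0.036·82+0.049·3.4) = 1.102
  r_corr = 0.649 + 1.102 = 1.751 μm/a
  mass loss = 1.751 μm/a × 8.96 g/cm³ = 15.69 g·m⁻²·a⁻¹
carbon steel: f(T) = +0.150·(T−10) [T≤10 °C] = -0.9900
  SO₂ term: 1.77·21.8^0.52·exp(0.02·82-0.9900) = 16.84
  Cl⁻ term: 0.102·321.6^0.62·exp(0.033·82+0.04·3.4) = 62.72
  sum: 16.84 + 62.72 → r_corr = 79.56 μm/a
  mass loss = 79.56 μm/a × 7.85 g/cm³ = 624.5 g·m⁻²·a⁻¹
zinc: T≤10 °C ⇒ hinge +0.038·(3.4−10) = -0.2508
  SO₂ term: 0.0129·21.8^0.44·exp(0.046·82-0.2508) = 1.693
  Sd branch = 0.0175·Sd^0.57·e^(0.008·RH+0.085·T) = 1.21 μm/a
  sum: 1.693 + 1.21 → r_corr = 2.903 μm/a
  mass loss = 2.903 μm/a × 7.14 g/cm³ = 20.73 g·m⁻²·a⁻¹
Ordering by g·m⁻²·a⁻¹: carbon steel (625) > zinc (20.7) > copper (15.7)

["carbon steel", "zinc", "copper"]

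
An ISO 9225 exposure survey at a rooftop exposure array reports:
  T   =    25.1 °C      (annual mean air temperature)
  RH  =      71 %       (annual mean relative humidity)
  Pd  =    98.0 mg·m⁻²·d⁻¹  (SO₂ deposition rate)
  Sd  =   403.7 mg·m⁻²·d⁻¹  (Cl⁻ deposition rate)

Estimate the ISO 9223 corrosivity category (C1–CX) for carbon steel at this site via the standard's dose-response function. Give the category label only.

carbon steel: T>10 °C ⇒ hinge -0.054·(25.1−10) = -0.8154
  sulphur-dioxide contribution → 35.15 μm/a
  chloride contribution → 119.7 μm/a
  total first-year rate 154.8 μm/a
Category bounds: 80…200 μm/a bracket r_corr ⇒ C5

C5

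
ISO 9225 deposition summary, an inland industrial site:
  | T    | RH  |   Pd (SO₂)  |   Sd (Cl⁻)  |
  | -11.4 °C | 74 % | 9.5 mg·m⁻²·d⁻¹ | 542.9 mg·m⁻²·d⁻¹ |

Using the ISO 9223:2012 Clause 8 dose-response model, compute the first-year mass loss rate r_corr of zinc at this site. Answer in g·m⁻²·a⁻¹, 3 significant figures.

zinc: temperature factor f = +0.038·(-21.4) = -0.8132
  SO₂ term: 0.0129·9.5^0.44·exp(0.046·74-0.8132) = 0.4634
  Cl⁻ term: 0.0175·542.9^0.57·exp(0.008·74+0.085·-11.4) = 0.4346
  sum: 0.4634 + 0.4346 → r_corr = 0.898 μm/a
Convert to mass loss: 0.898 μm/a × 7.14 g/cm³ = 6.412 g·m⁻²·a⁻¹

r_corr = 6.41 g·m⁻²·a⁻¹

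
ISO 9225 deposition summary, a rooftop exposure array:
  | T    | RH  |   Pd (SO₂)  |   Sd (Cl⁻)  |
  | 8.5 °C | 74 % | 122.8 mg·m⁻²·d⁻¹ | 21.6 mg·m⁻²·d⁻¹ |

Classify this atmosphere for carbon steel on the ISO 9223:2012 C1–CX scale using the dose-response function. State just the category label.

C5

carbon steel: f(T) = +0.150·(T−10) [T≤10 °C] = -0.2250
  SO₂ term: 1.77·122.8^0.52·exp(0.02·74-0.2250) = 75.75
  Cl⁻ term: 0.102·21.6^0.62·exp(0.033·74+0.04·8.5) = 11.07
  r_corr = 75.75 + 11.07 = 86.82 μm/a
ISO 9223 Table 2 (carbon steel): 80 < 86.8 ≤ 200 μm/a ⇒ C5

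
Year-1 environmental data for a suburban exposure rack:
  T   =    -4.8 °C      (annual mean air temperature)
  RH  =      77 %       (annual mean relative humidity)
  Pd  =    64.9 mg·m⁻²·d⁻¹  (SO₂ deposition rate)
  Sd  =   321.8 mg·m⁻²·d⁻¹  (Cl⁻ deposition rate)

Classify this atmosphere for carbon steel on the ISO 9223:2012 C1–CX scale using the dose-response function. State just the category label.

C3

carbon steel: T≤10 °C ⇒ hinge +0.150·(-4.8−10) = -2.2200
  sulphur-dioxide contribution → 7.853 μm/a
  chloride contribution → 38.32 μm/a
  total first-year rate 46.18 μm/a
46.2 μm/a falls in (25, 50] for carbon steel → category C3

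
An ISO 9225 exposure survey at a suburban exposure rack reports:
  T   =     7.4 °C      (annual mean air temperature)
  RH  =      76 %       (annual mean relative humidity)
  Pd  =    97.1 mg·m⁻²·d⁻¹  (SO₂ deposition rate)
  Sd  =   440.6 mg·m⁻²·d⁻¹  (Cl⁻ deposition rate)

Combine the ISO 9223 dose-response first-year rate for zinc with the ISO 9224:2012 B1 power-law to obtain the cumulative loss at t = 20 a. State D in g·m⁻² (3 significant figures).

zinc: temperature factor f = +0.038·(-2.6) = -0.0988
  sulphur-dioxide contribution → 2.886 μm/a
  chloride contribution → 1.938 μm/a
  ⇒ r_corr(zinc) = 4.824 μm/a
Long-term exponent b (ISO 9224 Table 2, B1) = 0.813
  D(20) = 4.824 × 20^0.813 = 4.824 × 11.42 = 55.1 μm
  Mass loss = 55.1 μm × 7.14 g/cm³ = 393.4 g·m⁻²

D(20) = 393 g·m⁻²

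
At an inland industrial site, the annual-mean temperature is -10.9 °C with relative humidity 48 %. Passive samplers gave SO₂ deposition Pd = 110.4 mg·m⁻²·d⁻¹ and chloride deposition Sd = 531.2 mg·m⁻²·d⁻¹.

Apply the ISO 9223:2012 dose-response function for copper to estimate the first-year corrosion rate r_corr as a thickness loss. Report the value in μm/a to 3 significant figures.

r_corr = 0.206 μm/a

copper: f(T) = +0.126·(T−10) [T≤10 °C] = -2.6334
  sulphur-dioxide contribution → 0.02196 μm/a
  chloride contribution → 0.1841 μm/a
  ⇒ r_corr(copper) = 0.2061 μm/a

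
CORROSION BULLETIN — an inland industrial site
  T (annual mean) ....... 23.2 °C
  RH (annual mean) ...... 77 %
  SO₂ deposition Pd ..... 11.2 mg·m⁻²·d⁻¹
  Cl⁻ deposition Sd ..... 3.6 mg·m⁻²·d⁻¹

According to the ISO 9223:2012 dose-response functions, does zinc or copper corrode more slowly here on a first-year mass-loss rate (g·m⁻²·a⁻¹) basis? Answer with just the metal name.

zinc

zinc: f(T) = -0.071·(T−10) [T>10 °C] = -0.9372
  SO₂ term: 0.0129·11.2^0.44·exp(0.046·77-0.9372) = 0.5052
  Cl⁻ term: 0.0175·3.6^0.57·exp(0.008·77+0.085·23.2) = 0.4832
  sum: 0.5052 + 0.4832 → r_corr = 0.9884 μm/a
  mass loss = 0.9884 μm/a × 7.14 g/cm³ = 7.057 g·m⁻²·a⁻¹
copper: T>10 °C ⇒ hinge -0.080·(23.2−10) = -1.0560
  SO₂ term: 0.0053·11.2^0.26·exp(0.059·77-1.0560) = 0.3247
  Sd branch = 0.01025·Sd^0.27·e^(0.036·RH+0.049·T) = 0.7219 μm/a
  r_corr = 0.3247 + 0.7219 = 1.047 μm/a
  mass loss = 1.047 μm/a × 8.96 g/cm³ = 9.378 g·m⁻²·a⁻¹
Ordering by g·m⁻²·a⁻¹: copper (9.38) > zinc (7.06)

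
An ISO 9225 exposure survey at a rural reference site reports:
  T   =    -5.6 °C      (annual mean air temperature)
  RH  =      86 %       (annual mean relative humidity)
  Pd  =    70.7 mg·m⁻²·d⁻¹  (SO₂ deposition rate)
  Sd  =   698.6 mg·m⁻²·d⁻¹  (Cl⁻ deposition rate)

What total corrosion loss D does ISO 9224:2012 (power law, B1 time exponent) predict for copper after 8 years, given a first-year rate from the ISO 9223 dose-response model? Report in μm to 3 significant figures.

D(8) = 5.48 μm

copper: T≤10 °C ⇒ hinge +0.126·(-5.6−10) = -1.9656
  SO₂ term: 0.0053·70.7^0.26·exp(0.059·86-1.9656) = 0.359
  Sd branch = 0.01025·Sd^0.27·e^(0.036·RH+0.049·T) = 1.009 μm/a
  r_corr = 0.359 + 1.009 = 1.368 μm/a
Power-law: D(8) = r_corr · 8^0.667
  D(8) = 1.368 × 8^0.667 = 1.368 × 4.003 = 5.477 μm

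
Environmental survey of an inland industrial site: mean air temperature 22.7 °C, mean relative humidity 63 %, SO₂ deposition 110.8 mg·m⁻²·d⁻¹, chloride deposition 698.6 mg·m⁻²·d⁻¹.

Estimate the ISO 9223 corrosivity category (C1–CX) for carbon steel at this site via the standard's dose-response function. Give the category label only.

C5

carbon steel: temperature factor f = -0.054·(12.7) = -0.6858
  SO₂ term: 1.77·110.8^0.52·exp(0.02·63-0.6858) = 36.35
  Sd branch = 0.102·Sd^0.62·e^(0.033·RH+0.04·T) = 117.3 μm/a
  r_corr = 36.35 + 117.3 = 153.6 μm/a
Category bounds: 80…200 μm/a bracket r_corr ⇒ C5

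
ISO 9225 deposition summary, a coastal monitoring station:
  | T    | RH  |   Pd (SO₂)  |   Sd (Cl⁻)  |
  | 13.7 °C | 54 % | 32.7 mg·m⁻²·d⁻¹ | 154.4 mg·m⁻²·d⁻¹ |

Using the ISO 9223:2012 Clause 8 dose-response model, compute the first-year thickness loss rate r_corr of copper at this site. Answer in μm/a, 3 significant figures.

copper: temperature factor f = -0.080·(3.7) = -0.2960
  sulphur-dioxide contribution → 0.2361 μm/a
  chloride contribution → 0.5463 μm/a
  total first-year rate 0.7825 μm/a

r_corr = 0.782 μm/a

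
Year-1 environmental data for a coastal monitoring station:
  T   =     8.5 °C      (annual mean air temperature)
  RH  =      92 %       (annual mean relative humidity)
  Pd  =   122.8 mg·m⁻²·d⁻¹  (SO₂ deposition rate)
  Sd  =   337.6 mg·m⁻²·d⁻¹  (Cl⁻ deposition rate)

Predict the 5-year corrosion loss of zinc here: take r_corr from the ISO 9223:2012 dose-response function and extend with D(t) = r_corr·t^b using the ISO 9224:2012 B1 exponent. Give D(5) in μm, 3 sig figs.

D(5) = 33.5 μm

zinc: T≤10 °C ⇒ hinge +0.038·(8.5−10) = -0.0570
  Pd branch = 0.0129·Pd^0.44·e^(0.046·RH+f) = 6.967 μm/a
  Cl⁻ term: 0.0175·337.6^0.57·exp(0.008·92+0.085·8.5) = 2.078
  sum: 6.967 + 2.078 → r_corr = 9.045 μm/a
ISO 9224: D(t) = r_corr · t^b with b = 0.813 (zinc, B1)
  D(5) = 9.045 × 5^0.813 = 9.045 × 3.701 = 33.47 μm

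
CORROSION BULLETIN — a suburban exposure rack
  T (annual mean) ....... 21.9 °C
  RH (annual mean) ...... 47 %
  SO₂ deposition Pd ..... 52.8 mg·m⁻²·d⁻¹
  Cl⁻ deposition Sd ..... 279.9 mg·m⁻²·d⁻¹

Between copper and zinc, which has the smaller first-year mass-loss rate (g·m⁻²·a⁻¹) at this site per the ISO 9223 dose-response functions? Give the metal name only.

copper: T>10 °C ⇒ hinge -0.080·(21.9−10) = -0.9520
  Pd branch = 0.0053·Pd^0.26·e^(0.059·RH+f) = 0.09184 μm/a
  Sd branch = 0.01025·Sd^0.27·e^(0.036·RH+0.049·T) = 0.7452 μm/a
  r_corr = 0.09184 + 0.7452 = 0.8371 μm/a
  mass loss = 0.8371 μm/a × 8.96 g/cm³ = 7.5 g·m⁻²·a⁻¹
zinc: T>10 °C ⇒ hinge -0.071·(21.9−10) = -0.8449
  Pd branch = 0.0129·Pd^0.44·e^(0.046·RH+f) = 0.2758 μm/a
  Sd branch = 0.0175·Sd^0.57·e^(0.008·RH+0.085·T) = 4.07 μm/a
  r_corr = 0.2758 + 4.07 = 4.345 μm/a
  mass loss = 4.345 μm/a × 7.14 g/cm³ = 31.03 g·m⁻²·a⁻¹
Ordering by g·m⁻²·a⁻¹: zinc (31) > copper (7.5)

copper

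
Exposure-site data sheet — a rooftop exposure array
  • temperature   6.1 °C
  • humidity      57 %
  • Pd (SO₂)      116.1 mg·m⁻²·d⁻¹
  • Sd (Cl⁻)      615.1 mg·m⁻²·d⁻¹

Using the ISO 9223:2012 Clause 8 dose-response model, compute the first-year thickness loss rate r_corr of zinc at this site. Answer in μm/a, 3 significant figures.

zinc: temperature factor f = +0.038·(-3.9) = -0.1482
  sulphur-dioxide contribution → 1.24 μm/a
  chloride contribution → 1.803 μm/a
  ⇒ r_corr(zinc) = 3.043 μm/a

r_corr = 3.04 μm/a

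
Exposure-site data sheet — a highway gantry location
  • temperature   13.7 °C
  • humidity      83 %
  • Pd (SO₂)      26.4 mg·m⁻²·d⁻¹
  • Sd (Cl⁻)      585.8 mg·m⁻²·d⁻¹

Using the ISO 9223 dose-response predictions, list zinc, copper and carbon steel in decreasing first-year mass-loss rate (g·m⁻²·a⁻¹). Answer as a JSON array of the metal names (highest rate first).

zinc: f(T) = -0.071·(T−10) [T>10 °C] = -0.2627
  sulphur-dioxide contribution → 1.906 μm/a
  chloride contribution → 4.119 μm/a
  total first-year rate 6.025 μm/a
  mass loss = 6.025 μm/a × 7.14 g/cm³ = 43.02 g·m⁻²·a⁻¹
copper: f(T) = -0.080·(T−10) [T>10 °C] = -0.2960
  sulphur-dioxide contribution → 1.236 μm/a
  chloride contribution → 2.224 μm/a
  total first-year rate 3.461 μm/a
  mass loss = 3.461 μm/a × 8.96 g/cm³ = 31.01 g·m⁻²·a⁻¹
carbon steel: f(T) = -0.054·(T−10) [T>10 °C] = -0.1998
  sulphur-dioxide contribution → 41.82 μm/a
  chloride contribution → 141.9 μm/a
  total first-year rate 183.8 μm/a
  mass loss = 183.8 μm/a × 7.85 g/cm³ = 1443 g·m⁻²·a⁻¹
Ordering by g·m⁻²·a⁻¹: carbon steel (1440) > zinc (43) > copper (31)

["carbon steel", "zinc", "copper"]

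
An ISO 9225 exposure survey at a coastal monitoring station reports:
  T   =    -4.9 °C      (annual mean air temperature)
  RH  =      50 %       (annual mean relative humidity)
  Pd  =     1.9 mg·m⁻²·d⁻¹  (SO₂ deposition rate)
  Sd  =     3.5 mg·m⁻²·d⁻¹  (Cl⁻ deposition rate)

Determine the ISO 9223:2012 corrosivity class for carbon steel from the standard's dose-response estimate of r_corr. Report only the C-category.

C2

carbon steel: temperature factor f = +0.150·(-14.9) = -2.2350
  Pd branch = 1.77·Pd^0.52·e^(0.02·RH+f) = 0.7187 μm/a
  Sd branch = 0.102·Sd^0.62·e^(0.033·RH+0.04·T) = 0.9493 μm/a
  r_corr = 0.7187 + 0.9493 = 1.668 μm/a
ISO 9223 Table 2 (carbon steel): 1.3 < 1.67 ≤ 25 μm/a ⇒ C2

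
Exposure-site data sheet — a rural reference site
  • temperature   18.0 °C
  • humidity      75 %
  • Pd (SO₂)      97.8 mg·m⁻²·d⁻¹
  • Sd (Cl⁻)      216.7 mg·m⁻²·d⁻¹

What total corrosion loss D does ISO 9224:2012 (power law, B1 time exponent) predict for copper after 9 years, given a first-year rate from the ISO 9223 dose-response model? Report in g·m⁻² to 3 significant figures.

copper: temperature factor f = -0.080·(8.0) = -0.6400
  Pd branch = 0.0053·Pd^0.26·e^(0.059·RH+f) = 0.7684 μm/a
  Cl⁻ term: 0.01025·216.7^0.27·exp(0.036·75+0.049·18.0) = 1.574
  sum: 0.7684 + 1.574 → r_corr = 2.343 μm/a
Power-law: D(9) = r_corr · 9^0.667
  D(9) = 2.343 × 9^0.667 = 2.343 × 4.33 = 10.14 μm
  Mass loss = 10.14 μm × 8.96 g/cm³ = 90.88 g·m⁻²

D(9) = 90.9 g·m⁻²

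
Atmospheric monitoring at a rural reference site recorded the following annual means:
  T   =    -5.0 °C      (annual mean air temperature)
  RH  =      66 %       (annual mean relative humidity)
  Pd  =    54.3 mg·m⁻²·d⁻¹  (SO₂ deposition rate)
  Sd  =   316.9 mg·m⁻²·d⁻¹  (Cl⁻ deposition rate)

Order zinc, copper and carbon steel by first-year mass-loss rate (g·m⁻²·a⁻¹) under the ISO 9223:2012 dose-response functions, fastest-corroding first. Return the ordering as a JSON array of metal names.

["carbon steel", "zinc", "copper"]

zinc: T≤10 °C ⇒ hinge +0.038·(-5.0−10) = -0.5700
  sulphur-dioxide contribution → 0.8808 μm/a
  chloride contribution → 0.5168 μm/a
  ⇒ r_corr(zinc) = 1.398 μm/a
  mass loss = 1.398 μm/a × 7.14 g/cm³ = 9.979 g·m⁻²·a⁻¹
copper: temperature factor f = +0.126·(-15.0) = -1.8900
  sulphur-dioxide contribution → 0.1111 μm/a
  chloride contribution → 0.4087 μm/a
  total first-year rate 0.5198 μm/a
  mass loss = 0.5198 μm/a × 8.96 g/cm³ = 4.658 g·m⁻²·a⁻¹
carbon steel: T≤10 °C ⇒ hinge +0.150·(-5.0−10) = -2.2500
  sulphur-dioxide contribution → 5.574 μm/a
  chloride contribution → 26.19 μm/a
  ⇒ r_corr(carbon steel) = 31.77 μm/a
  mass loss = 31.77 μm/a × 7.85 g/cm³ = 249.4 g·m⁻²·a⁻¹
Ordering by g·m⁻²·a⁻¹: carbon steel (249) > zinc (9.98) > copper (4.66)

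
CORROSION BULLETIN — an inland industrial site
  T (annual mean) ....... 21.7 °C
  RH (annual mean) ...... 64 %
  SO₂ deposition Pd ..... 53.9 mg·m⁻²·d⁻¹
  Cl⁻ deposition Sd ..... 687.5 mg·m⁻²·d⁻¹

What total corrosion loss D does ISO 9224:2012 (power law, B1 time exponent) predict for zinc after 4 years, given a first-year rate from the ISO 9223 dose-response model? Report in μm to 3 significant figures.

D(4) = 25.5 μm

zinc: temperature factor f = -0.071·(11.7) = -0.8307
  Pd branch = 0.0129·Pd^0.44·e^(0.046·RH+f) = 0.617 μm/a
  Sd branch = 0.0175·Sd^0.57·e^(0.008·RH+0.085·T) = 7.651 μm/a
  sum: 0.617 + 7.651 → r_corr = 8.268 μm/a
Power-law: D(4) = r_corr · 4^0.813
  D(4) = 8.268 × 4^0.813 = 8.268 × 3.087 = 25.52 μm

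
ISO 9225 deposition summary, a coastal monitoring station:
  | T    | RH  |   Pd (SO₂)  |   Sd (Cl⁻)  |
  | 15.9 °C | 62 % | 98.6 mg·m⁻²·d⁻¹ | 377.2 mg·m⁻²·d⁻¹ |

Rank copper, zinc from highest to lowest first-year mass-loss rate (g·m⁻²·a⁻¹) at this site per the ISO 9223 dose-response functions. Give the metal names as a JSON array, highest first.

copper: f(T) = -0.080·(T−10) [T>10 °C] = -0.4720
  sulphur-dioxide contribution → 0.423 μm/a
  chloride contribution → 1.033 μm/a
  ⇒ r_corr(copper) = 1.456 μm/a
  mass loss = 1.456 μm/a × 8.96 g/cm³ = 13.05 g·m⁻²·a⁻¹
zinc: f(T) = -0.071·(T−10) [T>10 °C] = -0.4189
  sulphur-dioxide contribution → 1.108 μm/a
  chloride contribution → 3.266 μm/a
  ⇒ r_corr(zinc) = 4.374 μm/a
  mass loss = 4.374 μm/a × 7.14 g/cm³ = 31.23 g·m⁻²·a⁻¹
Ordering by g·m⁻²·a⁻¹: zinc (31.2) > copper (13)

["zinc", "copper"]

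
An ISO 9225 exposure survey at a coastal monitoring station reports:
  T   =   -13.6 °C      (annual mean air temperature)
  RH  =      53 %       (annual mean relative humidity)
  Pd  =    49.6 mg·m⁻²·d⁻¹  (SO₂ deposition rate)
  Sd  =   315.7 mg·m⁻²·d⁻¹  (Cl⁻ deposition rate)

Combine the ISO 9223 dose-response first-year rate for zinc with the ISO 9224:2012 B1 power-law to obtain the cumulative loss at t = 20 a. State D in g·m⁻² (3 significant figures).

D(20) = 45.6 g·m⁻²

zinc: f(T) = +0.038·(T−10) [T≤10 °C] = -0.8968
  SO₂ term: 0.0129·49.6^0.44·exp(0.046·53-0.8968) = 0.3357
  Sd branch = 0.0175·Sd^0.57·e^(0.008·RH+0.085·T) = 0.2237 μm/a
  sum: 0.3357 + 0.2237 → r_corr = 0.5594 μm/a
ISO 9224: D(t) = r_corr · t^b with b = 0.813 (zinc, B1)
  D(20) = 0.5594 × 20^0.813 = 0.5594 × 11.42 = 6.39 μm
  Mass loss = 6.39 μm × 7.14 g/cm³ = 45.62 g·m⁻²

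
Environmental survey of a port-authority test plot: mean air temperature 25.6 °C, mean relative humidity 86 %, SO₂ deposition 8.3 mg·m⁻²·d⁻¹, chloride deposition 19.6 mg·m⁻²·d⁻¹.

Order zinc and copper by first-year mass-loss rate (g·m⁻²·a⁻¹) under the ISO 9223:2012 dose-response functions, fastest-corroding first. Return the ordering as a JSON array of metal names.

["copper", "zinc"]

zinc: temperature factor f = -0.071·(15.6) = -1.1076
  SO₂ term: 0.0129·8.3^0.44·exp(0.046·86-1.1076) = 0.565
  Cl⁻ term: 0.0175·19.6^0.57·exp(0.008·86+0.085·25.6) = 1.673
  sum: 0.565 + 1.673 → r_corr = 2.238 μm/a
  mass loss = 2.238 μm/a × 7.14 g/cm³ = 15.98 g·m⁻²·a⁻¹
copper: temperature factor f = -0.080·(15.6) = -1.2480
  SO₂ term: 0.0053·8.3^0.26·exp(0.059·86-1.2480) = 0.4215
  Sd branch = 0.01025·Sd^0.27·e^(0.036·RH+0.049·T) = 1.774 μm/a
  sum: 0.4215 + 1.774 → r_corr = 2.196 μm/a
  mass loss = 2.196 μm/a × 8.96 g/cm³ = 19.67 g·m⁻²·a⁻¹
Ordering by g·m⁻²·a⁻¹: copper (19.7) > zinc (16)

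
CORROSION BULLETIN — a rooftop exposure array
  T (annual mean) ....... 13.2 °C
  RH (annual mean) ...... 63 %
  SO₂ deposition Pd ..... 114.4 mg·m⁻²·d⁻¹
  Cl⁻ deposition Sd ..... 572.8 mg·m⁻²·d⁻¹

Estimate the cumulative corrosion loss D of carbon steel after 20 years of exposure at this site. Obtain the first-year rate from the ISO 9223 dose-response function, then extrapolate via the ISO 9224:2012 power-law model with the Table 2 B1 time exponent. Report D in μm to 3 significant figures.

carbon steel: f(T) = -0.054·(T−10) [T>10 °C] = -0.1728
  sulphur-dioxide contribution → 61.73 μm/a
  chloride contribution → 70.92 μm/a
  ⇒ r_corr(carbon steel) = 132.7 μm/a
Power-law: D(20) = r_corr · 20^0.523
  D(20) = 132.7 × 20^0.523 = 132.7 × 4.791 = 635.6 μm

D(20) = 636 μm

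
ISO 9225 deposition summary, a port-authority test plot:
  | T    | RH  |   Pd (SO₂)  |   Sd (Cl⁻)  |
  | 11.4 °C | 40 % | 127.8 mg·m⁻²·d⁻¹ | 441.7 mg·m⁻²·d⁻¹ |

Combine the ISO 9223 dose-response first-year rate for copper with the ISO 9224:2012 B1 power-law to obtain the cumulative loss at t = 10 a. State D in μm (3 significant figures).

copper: temperature factor f = -0.080·(1.4) = -0.1120
  sulphur-dioxide contribution → 0.1771 μm/a
  chloride contribution → 0.3916 μm/a
  total first-year rate 0.5688 μm/a
ISO 9224: D(t) = r_corr · t^b with b = 0.667 (copper, B1)
  D(10) = 0.5688 × 10^0.667 = 0.5688 × 4.645 = 2.642 μm

D(10) = 2.64 μm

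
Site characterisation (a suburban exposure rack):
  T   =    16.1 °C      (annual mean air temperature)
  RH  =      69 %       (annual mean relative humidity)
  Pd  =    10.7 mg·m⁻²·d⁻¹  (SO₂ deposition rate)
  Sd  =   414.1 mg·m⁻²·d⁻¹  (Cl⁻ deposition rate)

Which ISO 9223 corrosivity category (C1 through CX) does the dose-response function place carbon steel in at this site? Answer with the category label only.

C5

carbon steel: temperature factor f = -0.054·(6.1) = -0.3294
  SO₂ term: 1.77·10.7^0.52·exp(0.02·69-0.3294) = 17.36
  Cl⁻ term: 0.102·414.1^0.62·exp(0.033·69+0.04·16.1) = 79.39
  r_corr = 17.36 + 79.39 = 96.75 μm/a
Category bounds: 80…200 μm/a bracket r_corr ⇒ C5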